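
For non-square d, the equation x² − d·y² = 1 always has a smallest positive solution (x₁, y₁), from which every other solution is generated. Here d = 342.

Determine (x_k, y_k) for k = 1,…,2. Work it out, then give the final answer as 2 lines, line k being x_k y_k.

√342 = [18; 2,36, …], period ℓ=2 (even) → k=1
i=0: a=18 ⇒ p=18, q=1
i=1: a=2 ⇒ p=37, q=2
→ (37, 2).  Check: 37²=1369, 342·2²=1368, difference 1.
(37+2√342)^2 = 2737 + 148√342

37 2
2737 148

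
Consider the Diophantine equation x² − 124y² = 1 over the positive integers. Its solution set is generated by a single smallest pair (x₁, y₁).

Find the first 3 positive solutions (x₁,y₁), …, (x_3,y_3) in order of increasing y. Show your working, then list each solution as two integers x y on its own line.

4620799 414960
42703566796801 3834893506080
394649197502177907199 35440544156001500880

√124 → a₀=11, period (7,2,1,1,1,…,2,7,22); ℓ=16 even so k=15
step 0: (11, 1)  from 11·(1,0) + (0,1)
…
step 3: (245, 22)  from 1·(167,15) + (78,7)
step 4: (412, 37)  from 1·(245,22) + (167,15)
…
step 6: (2383, 214)  from 3·(657,59) + (412,37)
step 7: (3040, 273)  from 1·(2383,214) + (657,59)
…
step 9: (17583, 1579)  from 1·(14543,1306) + (3040,273)
…
step 11: (84875, 7622)  from 1·(67292,6043) + (17583,1579)
step 12: (152167, 13665)  from 1·(84875,7622) + (67292,6043)
step 13: (237042, 21287)  from 1·(152167,13665) + (84875,7622)
step 14: (626251, 56239)  from 2·(237042,21287) + (152167,13665)
step 15: (4620799, 414960)  from 7·(626251,56239) + (237042,21287)
→ (4620799, 414960).  Check: 4620799²=21351783398401, 124·414960²=21351783398400, difference 1.
(x_2, y_2) = (4620799·4620799 + 124·414960·414960, 4620799·414960 + 414960·4620799) = (42703566796801, 3834893506080)
(x_3, y_3) = (4620799·42703566796801 + 124·414960·3834893506080, 4620799·3834893506080 + 414960·42703566796801) = (394649197502177907199, 35440544156001500880)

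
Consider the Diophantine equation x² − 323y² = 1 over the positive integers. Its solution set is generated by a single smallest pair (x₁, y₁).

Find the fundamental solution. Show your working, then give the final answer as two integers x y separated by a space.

18 1

[17; 1,34] for √323; ℓ=2 ⇒ convergent index 1
step 0: (17, 1)  from 17·(1,0) + (0,1)
step 1: (18, 1)  from 1·(17,1) + (1,0)
→ (18, 1).  Check: 18²=324, 323·1²=323, difference 1.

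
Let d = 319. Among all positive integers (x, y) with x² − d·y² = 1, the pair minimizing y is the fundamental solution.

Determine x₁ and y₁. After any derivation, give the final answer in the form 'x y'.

12901780 722361

√319 → a₀=17, period (1,6,5,1,4,…,6,1,34); ℓ=14 even so k=13
k=0  a_k=17  p_k/q_k = 17/1
k=1  a_k=1  p_k/q_k = 18/1
…
k=3  a_k=5  p_k/q_k = 643/36
…
k=5  a_k=4  p_k/q_k = 3715/208
k=6  a_k=3  p_k/q_k = 11913/667
k=7  a_k=1  p_k/q_k = 15628/875
k=8  a_k=3  p_k/q_k = 58797/3292
k=9  a_k=4  p_k/q_k = 250816/14043
…
k=11  a_k=5  p_k/q_k = 1798881/100718
k=12  a_k=6  p_k/q_k = 11102899/621643
k=13  a_k=1  p_k/q_k = 12901780/722361
→ (12901780, 722361).  Check: 12901780²=166455927168400, 319·722361²=166455927168399, difference 1.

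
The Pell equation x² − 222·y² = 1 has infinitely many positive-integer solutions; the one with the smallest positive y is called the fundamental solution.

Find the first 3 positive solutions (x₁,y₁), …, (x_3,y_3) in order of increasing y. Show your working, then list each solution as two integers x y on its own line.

√222 → a₀=14, period (1,8,1,28); ℓ=4 even so k=3
step 0: (14, 1)  from 14·(1,0) + (0,1)
…
step 2: (134, 9)  from 8·(15,1) + (14,1)
step 3: (149, 10)  from 1·(134,9) + (15,1)
(x₁, y₁) = (149, 10);  149² − 222·10² = 1 ✓
(x_2, y_2) = (149·149 + 222·10·10, 149·10 + 10·149) = (44401, 2980)
(x_3, y_3) = (149·44401 + 222·10·2980, 149·2980 + 10·44401) = (13231349, 888030)

149 10
44401 2980
13231349 888030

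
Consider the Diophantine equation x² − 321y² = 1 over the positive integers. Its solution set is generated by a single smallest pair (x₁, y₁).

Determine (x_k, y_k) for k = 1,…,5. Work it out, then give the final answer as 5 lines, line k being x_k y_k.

[17; 1,10,1,34] for √321; ℓ=4 ⇒ convergent index 3
step 0: (17, 1)  from 17·(1,0) + (0,1)
…
step 2: (197, 11)  from 10·(18,1) + (17,1)
step 3: (215, 12)  from 1·(197,11) + (18,1)
fundamental: x₁=215, y₁=12  (since 46225 − 321·144 = 1)
k=2:  x_2 = 215·215+321·12·12 = 92449,  y_2 = 215·12+12·215 = 5160
k=3:  x_3 = 215·92449+321·12·5160 = 39752855,  y_3 = 215·5160+12·92449 = 2218788
k=4:  x_4 = 215·39752855+321·12·2218788 = 17093635201,  y_4 = 215·2218788+12·39752855 = 954073680
k=5:  x_5 = 215·17093635201+321·12·954073680 = 7350223383575,  y_5 = 215·954073680+12·17093635201 = 410249463612

215 12
92449 5160
39752855 2218788
17093635201 954073680
7350223383575 410249463612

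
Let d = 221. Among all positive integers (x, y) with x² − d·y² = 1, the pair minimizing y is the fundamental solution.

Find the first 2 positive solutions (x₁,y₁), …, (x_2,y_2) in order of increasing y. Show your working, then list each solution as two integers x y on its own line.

1665 112
5544449 372960

√221 = [14; 1,6,2,6,1,28, …], period ℓ=6 (even) → k=5
a_0=14:  p_0=14·1+0=14,  q_0=14·0+1=1
a_1=1:  p_1=1·14+1=15,  q_1=1·1+0=1
a_2=6:  p_2=6·15+14=104,  q_2=6·1+1=7
…
a_4=6:  p_4=6·223+104=1442,  q_4=6·15+7=97
a_5=1:  p_5=1·1442+223=1665,  q_5=1·97+15=112
fundamental: x₁=1665, y₁=112  (since 2772225 − 221·12544 = 1)
n=2: (1665,112)∘(1665,112) = (1665·1665+221·112·112, 1665·112+112·1665) = (5544449,372960)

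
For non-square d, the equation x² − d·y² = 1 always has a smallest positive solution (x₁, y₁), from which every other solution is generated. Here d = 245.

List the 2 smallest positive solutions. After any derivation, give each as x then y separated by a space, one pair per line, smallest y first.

51841 3312
5374978561 343394784

√245 → a₀=15, period (1,1,1,7,6,7,1,1,1,30); ℓ=10 even so k=9
k=0  a_k=15  p_k/q_k = 15/1
k=1  a_k=1  p_k/q_k = 16/1
k=2  a_k=1  p_k/q_k = 31/2
…
k=8  a_k=1  p_k/q_k = 33825/2161
k=9  a_k=1  p_k/q_k = 51841/3312
→ (51841, 3312).  Check: 51841²=2687489281, 245·3312²=2687489280, difference 1.
n=2: (51841,3312)∘(51841,3312) = (51841·51841+245·3312·3312, 51841·3312+3312·51841) = (5374978561,343394784)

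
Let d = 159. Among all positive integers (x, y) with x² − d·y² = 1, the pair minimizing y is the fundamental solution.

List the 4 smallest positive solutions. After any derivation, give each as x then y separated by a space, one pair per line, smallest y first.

1324 105
3505951 278040
9283756924 736249815
24583384828801 1949589232080

√159 = [12; 1,1,1,1,3,1,1,1,1,24, …], period ℓ=10 (even) → k=9
i=0: a=12 ⇒ p=12, q=1
…
i=2: a=1 ⇒ p=25, q=2
…
i=4: a=1 ⇒ p=63, q=5
i=5: a=3 ⇒ p=227, q=18
i=6: a=1 ⇒ p=290, q=23
…
i=8: a=1 ⇒ p=807, q=64
i=9: a=1 ⇒ p=1324, q=105
→ (1324, 105).  Check: 1324²=1752976, 159·105²=1752975, difference 1.
(x_2, y_2) = (1324·1324 + 159·105·105, 1324·105 + 105·1324) = (3505951, 278040)
(x_3, y_3) = (1324·3505951 + 159·105·278040, 1324·278040 + 105·3505951) = (9283756924, 736249815)
(x_4, y_4) = (1324·9283756924 + 159·105·736249815, 1324·736249815 + 105·9283756924) = (24583384828801, 1949589232080)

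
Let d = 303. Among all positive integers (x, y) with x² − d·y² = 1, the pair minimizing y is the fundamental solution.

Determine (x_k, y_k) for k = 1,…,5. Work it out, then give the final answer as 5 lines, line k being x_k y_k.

√303 → a₀=17, period (2,2,5,2,2,34); ℓ=6 even so k=5
step 0: (17, 1)  from 17·(1,0) + (0,1)
step 1: (35, 2)  from 2·(17,1) + (1,0)
step 2: (87, 5)  from 2·(35,2) + (17,1)
…
step 4: (1027, 59)  from 2·(470,27) + (87,5)
step 5: (2524, 145)  from 2·(1027,59) + (470,27)
fundamental: x₁=2524, y₁=145  (since 6370576 − 303·21025 = 1)
(2524+145√303)^2 = 12741151 + 731960√303
(2524+145√303)^3 = 64317327724 + 3694933935√303
(2524+145√303)^4 = 324673857609601 + 18652025771920√303
(2524+145√303)^5 = 1638953568895938124 + 94155422401718225√303

2524 145
12741151 731960
64317327724 3694933935
324673857609601 18652025771920
1638953568895938124 94155422401718225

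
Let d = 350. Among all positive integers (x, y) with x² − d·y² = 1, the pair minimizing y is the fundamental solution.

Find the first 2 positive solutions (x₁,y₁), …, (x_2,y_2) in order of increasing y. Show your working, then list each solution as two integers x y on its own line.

d=350: √d = [18; 1,2,2,2,1,36] (ℓ=6, even), read p_5/q_5
k=0  a_k=18  p_k/q_k = 18/1
k=1  a_k=1  p_k/q_k = 19/1
k=2  a_k=2  p_k/q_k = 56/3
k=3  a_k=2  p_k/q_k = 131/7
k=4  a_k=2  p_k/q_k = 318/17
k=5  a_k=1  p_k/q_k = 449/24
→ (449, 24).  Check: 449²=201601, 350·24²=201600, difference 1.
(449+24√350)^2 = 403201 + 21552√350

449 24
403201 21552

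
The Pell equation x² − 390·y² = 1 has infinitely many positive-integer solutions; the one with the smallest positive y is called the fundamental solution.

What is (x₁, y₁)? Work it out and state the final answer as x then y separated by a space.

79 4

d=390: √d = [19; 1,2,1,38] (ℓ=4, even), read p_3/q_3
step 0: (19, 1)  from 19·(1,0) + (0,1)
step 1: (20, 1)  from 1·(19,1) + (1,0)
step 2: (59, 3)  from 2·(20,1) + (19,1)
step 3: (79, 4)  from 1·(59,3) + (20,1)
→ (79, 4).  Check: 79²=6241, 390·4²=6240, difference 1.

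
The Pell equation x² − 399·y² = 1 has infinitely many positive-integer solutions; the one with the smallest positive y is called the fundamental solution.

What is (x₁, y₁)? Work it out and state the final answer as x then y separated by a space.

d=399: √d = [19; 1,38] (ℓ=2, even), read p_1/q_1
i=0: a=19 ⇒ p=19, q=1
i=1: a=1 ⇒ p=20, q=1
(x₁, y₁) = (20, 1);  20² − 399·1² = 1 ✓

20 1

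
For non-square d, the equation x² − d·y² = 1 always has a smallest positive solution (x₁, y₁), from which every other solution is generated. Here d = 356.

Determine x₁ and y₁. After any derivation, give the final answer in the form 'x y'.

500001 26500

√356 → a₀=18, period (1,6,1,1,2,…,6,1,36); ℓ=14 even so k=13
step 0: (18, 1)  from 18·(1,0) + (0,1)
step 1: (19, 1)  from 1·(18,1) + (1,0)
step 2: (132, 7)  from 6·(19,1) + (18,1)
step 3: (151, 8)  from 1·(132,7) + (19,1)
step 4: (283, 15)  from 1·(151,8) + (132,7)
…
step 6: (1000, 53)  from 1·(717,38) + (283,15)
step 7: (8717, 462)  from 8·(1000,53) + (717,38)
step 8: (9717, 515)  from 1·(8717,462) + (1000,53)
…
step 10: (37868, 2007)  from 1·(28151,1492) + (9717,515)
step 11: (66019, 3499)  from 1·(37868,2007) + (28151,1492)
step 12: (433982, 23001)  from 6·(66019,3499) + (37868,2007)
step 13: (500001, 26500)  from 1·(433982,23001) + (66019,3499)
→ (500001, 26500).  Check: 500001²=250001000001, 356·26500²=250001000000, difference 1.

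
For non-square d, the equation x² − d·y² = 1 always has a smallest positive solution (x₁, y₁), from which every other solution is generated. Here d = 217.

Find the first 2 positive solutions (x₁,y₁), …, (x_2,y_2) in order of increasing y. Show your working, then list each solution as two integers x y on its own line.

√217 → a₀=14, period (1,2,1,2,1,…,2,1,28); ℓ=16 even so k=15
i=0: a=14 ⇒ p=14, q=1
i=1: a=1 ⇒ p=15, q=1
i=2: a=2 ⇒ p=44, q=3
i=3: a=1 ⇒ p=59, q=4
i=4: a=2 ⇒ p=162, q=11
…
i=6: a=1 ⇒ p=383, q=26
i=7: a=9 ⇒ p=3668, q=249
…
i=10: a=1 ⇒ p=154218, q=10469
i=11: a=1 ⇒ p=293381, q=19916
i=12: a=2 ⇒ p=740980, q=50301
…
i=14: a=2 ⇒ p=2809702, q=190735
i=15: a=1 ⇒ p=3844063, q=260952
fundamental: x₁=3844063, y₁=260952  (since 14776820347969 − 217·68095946304 = 1)
(x_2, y_2) = (3844063·3844063 + 217·260952·260952, 3844063·260952 + 260952·3844063) = (29553640695937, 2006231855952)

3844063 260952
29553640695937 2006231855952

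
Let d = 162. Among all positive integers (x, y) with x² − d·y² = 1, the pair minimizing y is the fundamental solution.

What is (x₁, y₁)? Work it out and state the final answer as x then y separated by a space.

19601 1540

√162 → a₀=12, period (1,2,1,2,12,2,1,2,1,24); ℓ=10 even so k=9
i=0: a=12 ⇒ p=12, q=1
…
i=3: a=1 ⇒ p=51, q=4
…
i=6: a=2 ⇒ p=3602, q=283
i=7: a=1 ⇒ p=5333, q=419
i=8: a=2 ⇒ p=14268, q=1121
i=9: a=1 ⇒ p=19601, q=1540
fundamental: x₁=19601, y₁=1540  (since 384199201 − 162·2371600 = 1)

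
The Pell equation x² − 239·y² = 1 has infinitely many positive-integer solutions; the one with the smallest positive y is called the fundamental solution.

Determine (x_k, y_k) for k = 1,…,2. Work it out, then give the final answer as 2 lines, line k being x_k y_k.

6195120 400729
76759023628799 4965128484960

√239 → a₀=15, period (2,5,1,2,4,15,4,2,1,5,2,30); ℓ=12 even so k=11
a_0=15:  p_0=15·1+0=15,  q_0=15·0+1=1
a_1=2:  p_1=2·15+1=31,  q_1=2·1+0=2
a_2=5:  p_2=5·31+15=170,  q_2=5·2+1=11
a_3=1:  p_3=1·170+31=201,  q_3=1·11+2=13
…
a_5=4:  p_5=4·572+201=2489,  q_5=4·37+13=161
a_6=15:  p_6=15·2489+572=37907,  q_6=15·161+37=2452
a_7=4:  p_7=4·37907+2489=154117,  q_7=4·2452+161=9969
a_8=2:  p_8=2·154117+37907=346141,  q_8=2·9969+2452=22390
a_9=1:  p_9=1·346141+154117=500258,  q_9=1·22390+9969=32359
a_10=5:  p_10=5·500258+346141=2847431,  q_10=5·32359+22390=184185
a_11=2:  p_11=2·2847431+500258=6195120,  q_11=2·184185+32359=400729
(x₁, y₁) = (6195120, 400729);  6195120² − 239·400729² = 1 ✓
(x_2, y_2) = (6195120·6195120 + 239·400729·400729, 6195120·400729 + 400729·6195120) = (76759023628799, 4965128484960)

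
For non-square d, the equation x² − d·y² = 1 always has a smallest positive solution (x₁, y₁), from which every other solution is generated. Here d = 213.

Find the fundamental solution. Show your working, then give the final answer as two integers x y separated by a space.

194399 13320

√213 → a₀=14, period (1,1,2,6,1,8,1,6,2,1,1,28); ℓ=12 even so k=11
k=0  a_k=14  p_k/q_k = 14/1
…
k=3  a_k=2  p_k/q_k = 73/5
…
k=5  a_k=1  p_k/q_k = 540/37
…
k=10  a_k=1  p_k/q_k = 115574/7919
k=11  a_k=1  p_k/q_k = 194399/13320
(x₁, y₁) = (194399, 13320);  194399² − 213·13320² = 1 ✓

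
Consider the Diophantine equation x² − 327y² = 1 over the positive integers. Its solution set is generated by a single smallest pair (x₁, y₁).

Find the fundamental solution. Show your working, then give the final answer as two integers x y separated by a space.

√327 → a₀=18, period (12,36); ℓ=2 even so k=1
k=0  a_k=18  p_k/q_k = 18/1
k=1  a_k=12  p_k/q_k = 217/12
→ (217, 12).  Check: 217²=47089, 327·12²=47088, difference 1.

217 12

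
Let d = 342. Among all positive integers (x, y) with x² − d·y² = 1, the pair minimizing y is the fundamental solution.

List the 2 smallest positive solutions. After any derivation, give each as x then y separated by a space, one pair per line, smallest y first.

37 2
2737 148

[18; 2,36] for √342; ℓ=2 ⇒ convergent index 1
i=0: a=18 ⇒ p=18, q=1
i=1: a=2 ⇒ p=37, q=2
(x₁, y₁) = (37, 2);  37² − 342·2² = 1 ✓
n=2: (37,2)∘(37,2) = (37·37+342·2·2, 37·2+2·37) = (2737,148)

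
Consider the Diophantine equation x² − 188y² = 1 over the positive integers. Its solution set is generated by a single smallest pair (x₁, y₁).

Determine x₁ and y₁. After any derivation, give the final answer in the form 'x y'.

4607 336

[13; 1,2,2,6,2,2,1,26] for √188; ℓ=8 ⇒ convergent index 7
step 0: (13, 1)  from 13·(1,0) + (0,1)
…
step 6: (3277, 239)  from 2·(1330,97) + (617,45)
step 7: (4607, 336)  from 1·(3277,239) + (1330,97)
→ (4607, 336).  Check: 4607²=21224449, 188·336²=21224448, difference 1.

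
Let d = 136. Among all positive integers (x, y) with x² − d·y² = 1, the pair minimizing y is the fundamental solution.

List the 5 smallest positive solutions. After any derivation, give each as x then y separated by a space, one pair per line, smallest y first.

35 3
2449 210
171395 14697
11995201 1028580
839492675 71985903

[11; 1,1,1,22] for √136; ℓ=4 ⇒ convergent index 3
k=0  a_k=11  p_k/q_k = 11/1
k=1  a_k=1  p_k/q_k = 12/1
k=2  a_k=1  p_k/q_k = 23/2
k=3  a_k=1  p_k/q_k = 35/3
(x₁, y₁) = (35, 3);  35² − 136·3² = 1 ✓
(35+3√136)^2 = 2449 + 210√136
(35+3√136)^3 = 171395 + 14697√136
(35+3√136)^4 = 11995201 + 1028580√136
(35+3√136)^5 = 839492675 + 71985903√136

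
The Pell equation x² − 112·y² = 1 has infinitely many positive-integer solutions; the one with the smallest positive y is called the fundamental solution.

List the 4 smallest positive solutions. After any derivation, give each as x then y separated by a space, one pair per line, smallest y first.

√112 = [10; 1,1,2,1,1,20, …], period ℓ=6 (even) → k=5
step 0: (10, 1)  from 10·(1,0) + (0,1)
…
step 2: (21, 2)  from 1·(11,1) + (10,1)
…
step 4: (74, 7)  from 1·(53,5) + (21,2)
step 5: (127, 12)  from 1·(74,7) + (53,5)
(x₁, y₁) = (127, 12);  127² − 112·12² = 1 ✓
(127+12√112)^2 = 32257 + 3048√112
(127+12√112)^3 = 8193151 + 774180√112
(127+12√112)^4 = 2081028097 + 196638672√112

127 12
32257 3048
8193151 774180
2081028097 196638672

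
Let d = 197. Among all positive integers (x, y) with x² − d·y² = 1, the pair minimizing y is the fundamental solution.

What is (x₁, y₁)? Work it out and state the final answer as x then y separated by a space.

[14; 28] for √197; ℓ=1 ⇒ convergent index 1
a_0=14:  p_0=14·1+0=14,  q_0=14·0+1=1
a_1=28:  p_1=28·14+1=393,  q_1=28·1+0=28
(x₁, y₁) = (393, 28);  393² − 197·28² = 1 ✓

393 28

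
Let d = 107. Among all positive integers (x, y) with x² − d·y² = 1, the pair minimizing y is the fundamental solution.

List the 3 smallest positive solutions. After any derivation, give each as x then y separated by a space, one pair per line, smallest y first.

√107 = [10; 2,1,9,1,2,20, …], period ℓ=6 (even) → k=5
step 0: (10, 1)  from 10·(1,0) + (0,1)
…
step 2: (31, 3)  from 1·(21,2) + (10,1)
step 3: (300, 29)  from 9·(31,3) + (21,2)
step 4: (331, 32)  from 1·(300,29) + (31,3)
step 5: (962, 93)  from 2·(331,32) + (300,29)
fundamental: x₁=962, y₁=93  (since 925444 − 107·8649 = 1)
(x_2, y_2) = (962·962 + 107·93·93, 962·93 + 93·962) = (1850887, 178932)
(x_3, y_3) = (962·1850887 + 107·93·178932, 962·178932 + 93·1850887) = (3561105626, 344265075)

962 93
1850887 178932
3561105626 344265075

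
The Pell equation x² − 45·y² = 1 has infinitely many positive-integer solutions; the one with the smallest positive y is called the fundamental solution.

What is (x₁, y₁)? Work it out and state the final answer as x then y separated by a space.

161 24

√45 → a₀=6, period (1,2,2,2,1,12); ℓ=6 even so k=5
k=0  a_k=6  p_k/q_k = 6/1
k=1  a_k=1  p_k/q_k = 7/1
k=2  a_k=2  p_k/q_k = 20/3
…
k=4  a_k=2  p_k/q_k = 114/17
k=5  a_k=1  p_k/q_k = 161/24
fundamental: x₁=161, y₁=24  (since 25921 − 45·576 = 1)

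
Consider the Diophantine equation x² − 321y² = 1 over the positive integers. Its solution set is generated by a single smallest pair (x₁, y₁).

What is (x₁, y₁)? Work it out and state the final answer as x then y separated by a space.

[17; 1,10,1,34] for √321; ℓ=4 ⇒ convergent index 3
step 0: (17, 1)  from 17·(1,0) + (0,1)
step 1: (18, 1)  from 1·(17,1) + (1,0)
step 2: (197, 11)  from 10·(18,1) + (17,1)
step 3: (215, 12)  from 1·(197,11) + (18,1)
→ (215, 12).  Check: 215²=46225, 321·12²=46224, difference 1.

215 12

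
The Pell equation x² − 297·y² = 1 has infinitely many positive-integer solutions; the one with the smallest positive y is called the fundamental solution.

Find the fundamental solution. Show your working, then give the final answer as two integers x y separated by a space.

d=297: √d = [17; 4,3,1,1,2,1,1,3,4,34] (ℓ=10, even), read p_9/q_9
i=0: a=17 ⇒ p=17, q=1
i=1: a=4 ⇒ p=69, q=4
i=2: a=3 ⇒ p=224, q=13
…
i=4: a=1 ⇒ p=517, q=30
…
i=6: a=1 ⇒ p=1844, q=107
…
i=8: a=3 ⇒ p=11357, q=659
i=9: a=4 ⇒ p=48599, q=2820
fundamental: x₁=48599, y₁=2820  (since 2361862801 − 297·7952400 = 1)

48599 2820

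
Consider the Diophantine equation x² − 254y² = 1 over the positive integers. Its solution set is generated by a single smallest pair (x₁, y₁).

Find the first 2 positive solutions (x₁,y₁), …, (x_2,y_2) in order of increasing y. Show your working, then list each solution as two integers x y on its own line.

√254 → a₀=15, period (1,14,1,30); ℓ=4 even so k=3
a_0=15:  p_0=15·1+0=15,  q_0=15·0+1=1
…
a_2=14:  p_2=14·16+15=239,  q_2=14·1+1=15
a_3=1:  p_3=1·239+16=255,  q_3=1·15+1=16
fundamental: x₁=255, y₁=16  (since 65025 − 254·256 = 1)
n=2: (255,16)∘(255,16) = (255·255+254·16·16, 255·16+16·255) = (130049,8160)

255 16
130049 8160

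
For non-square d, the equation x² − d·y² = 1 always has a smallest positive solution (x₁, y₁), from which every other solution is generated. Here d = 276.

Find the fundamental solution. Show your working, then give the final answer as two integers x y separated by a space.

d=276: √d = [16; 1,1,1,1,2,2,2,1,1,1,1,32] (ℓ=12, even), read p_11/q_11
i=0: a=16 ⇒ p=16, q=1
…
i=2: a=1 ⇒ p=33, q=2
…
i=4: a=1 ⇒ p=83, q=5
…
i=8: a=1 ⇒ p=1761, q=106
…
i=10: a=1 ⇒ p=4768, q=287
i=11: a=1 ⇒ p=7775, q=468
→ (7775, 468).  Check: 7775²=60450625, 276·468²=60450624, difference 1.

7775 468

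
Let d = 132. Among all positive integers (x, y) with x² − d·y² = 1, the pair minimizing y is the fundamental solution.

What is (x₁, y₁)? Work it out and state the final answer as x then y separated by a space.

√132 = [11; 2,22, …], period ℓ=2 (even) → k=1
step 0: (11, 1)  from 11·(1,0) + (0,1)
step 1: (23, 2)  from 2·(11,1) + (1,0)
→ (23, 2).  Check: 23²=529, 132·2²=528, difference 1.

23 2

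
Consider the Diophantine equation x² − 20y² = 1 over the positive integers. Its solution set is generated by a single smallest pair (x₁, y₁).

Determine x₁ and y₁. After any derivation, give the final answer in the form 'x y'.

9 2

[4; 2,8] for √20; ℓ=2 ⇒ convergent index 1
i=0: a=4 ⇒ p=4, q=1
i=1: a=2 ⇒ p=9, q=2
→ (9, 2).  Check: 9²=81, 20·2²=80, difference 1.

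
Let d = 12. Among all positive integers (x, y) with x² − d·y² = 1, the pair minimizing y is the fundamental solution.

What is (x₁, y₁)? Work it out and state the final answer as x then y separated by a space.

7 2

[3; 2,6] for √12; ℓ=2 ⇒ convergent index 1
a_0=3:  p_0=3·1+0=3,  q_0=3·0+1=1
a_1=2:  p_1=2·3+1=7,  q_1=2·1+0=2
(x₁, y₁) = (7, 2);  7² − 12·2² = 1 ✓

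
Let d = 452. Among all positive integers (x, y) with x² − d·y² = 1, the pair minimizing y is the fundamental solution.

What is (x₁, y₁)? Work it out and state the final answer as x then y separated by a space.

1204353 56648

[21; 3,1,5,3,10,3,5,1,3,42] for √452; ℓ=10 ⇒ convergent index 9
k=0  a_k=21  p_k/q_k = 21/1
…
k=4  a_k=3  p_k/q_k = 1552/73
…
k=6  a_k=3  p_k/q_k = 49579/2332
k=7  a_k=5  p_k/q_k = 263904/12413
k=8  a_k=1  p_k/q_k = 313483/14745
k=9  a_k=3  p_k/q_k = 1204353/56648
→ (1204353, 56648).  Check: 1204353²=1450466148609, 452·56648²=1450466148608, difference 1.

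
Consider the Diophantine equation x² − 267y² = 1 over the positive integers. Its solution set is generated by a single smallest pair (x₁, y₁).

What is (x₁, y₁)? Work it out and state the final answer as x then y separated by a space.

d=267: √d = [16; 2,1,15,1,2,32] (ℓ=6, even), read p_5/q_5
step 0: (16, 1)  from 16·(1,0) + (0,1)
step 1: (33, 2)  from 2·(16,1) + (1,0)
step 2: (49, 3)  from 1·(33,2) + (16,1)
…
step 4: (817, 50)  from 1·(768,47) + (49,3)
step 5: (2402, 147)  from 2·(817,50) + (768,47)
fundamental: x₁=2402, y₁=147  (since 5769604 − 267·21609 = 1)

2402 147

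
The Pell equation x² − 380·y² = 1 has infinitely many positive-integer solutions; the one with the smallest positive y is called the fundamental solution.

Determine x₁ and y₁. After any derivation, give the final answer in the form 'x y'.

d=380: √d = [19; 2,38] (ℓ=2, even), read p_1/q_1
a_0=19:  p_0=19·1+0=19,  q_0=19·0+1=1
a_1=2:  p_1=2·19+1=39,  q_1=2·1+0=2
→ (39, 2).  Check: 39²=1521, 380·2²=1520, difference 1.

39 2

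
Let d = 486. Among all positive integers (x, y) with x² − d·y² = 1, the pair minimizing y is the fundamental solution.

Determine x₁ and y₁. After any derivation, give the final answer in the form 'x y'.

485 22

[22; 22,44] for √486; ℓ=2 ⇒ convergent index 1
i=0: a=22 ⇒ p=22, q=1
i=1: a=22 ⇒ p=485, q=22
fundamental: x₁=485, y₁=22  (since 235225 − 486·484 = 1)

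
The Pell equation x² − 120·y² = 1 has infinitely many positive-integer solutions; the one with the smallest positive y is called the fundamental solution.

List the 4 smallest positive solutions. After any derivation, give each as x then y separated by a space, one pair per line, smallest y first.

11 1
241 22
5291 483
116161 10604

[10; 1,20] for √120; ℓ=2 ⇒ convergent index 1
step 0: (10, 1)  from 10·(1,0) + (0,1)
step 1: (11, 1)  from 1·(10,1) + (1,0)
→ (11, 1).  Check: 11²=121, 120·1²=120, difference 1.
k=2:  x_2 = 11·11+120·1·1 = 241,  y_2 = 11·1+1·11 = 22
k=3:  x_3 = 11·241+120·1·22 = 5291,  y_3 = 11·22+1·241 = 483
k=4:  x_4 = 11·5291+120·1·483 = 116161,  y_4 = 11·483+1·5291 = 10604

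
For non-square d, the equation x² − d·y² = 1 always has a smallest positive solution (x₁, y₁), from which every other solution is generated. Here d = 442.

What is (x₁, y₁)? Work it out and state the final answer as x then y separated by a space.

883 42

√442 = [21; 42, …], period ℓ=1 (odd) → k=1
step 0: (21, 1)  from 21·(1,0) + (0,1)
step 1: (883, 42)  from 42·(21,1) + (1,0)
fundamental: x₁=883, y₁=42  (since 779689 − 442·1764 = 1)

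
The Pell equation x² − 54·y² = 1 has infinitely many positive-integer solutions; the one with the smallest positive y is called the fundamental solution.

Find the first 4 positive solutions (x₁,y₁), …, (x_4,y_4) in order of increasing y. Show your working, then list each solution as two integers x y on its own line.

√54 = [7; 2,1,6,1,2,14, …], period ℓ=6 (even) → k=5
a_0=7:  p_0=7·1+0=7,  q_0=7·0+1=1
…
a_3=6:  p_3=6·22+15=147,  q_3=6·3+2=20
a_4=1:  p_4=1·147+22=169,  q_4=1·20+3=23
a_5=2:  p_5=2·169+147=485,  q_5=2·23+20=66
(x₁, y₁) = (485, 66);  485² − 54·66² = 1 ✓
n=2: (485,66)∘(485,66) = (485·485+54·66·66, 485·66+66·485) = (470449,64020)
n=3: (470449,64020)∘(485,66) = (485·470449+54·66·64020, 485·64020+66·470449) = (456335045,62099334)
n=4: (456335045,62099334)∘(485,66) = (485·456335045+54·66·62099334, 485·62099334+66·456335045) = (442644523201,60236289960)

485 66
470449 64020
456335045 62099334
442644523201 60236289960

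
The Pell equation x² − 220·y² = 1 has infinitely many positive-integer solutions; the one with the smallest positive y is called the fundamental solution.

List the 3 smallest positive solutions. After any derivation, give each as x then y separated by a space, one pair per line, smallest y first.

89 6
15841 1068
2819609 190098

d=220: √d = [14; 1,4,1,28] (ℓ=4, even), read p_3/q_3
k=0  a_k=14  p_k/q_k = 14/1
k=1  a_k=1  p_k/q_k = 15/1
k=2  a_k=4  p_k/q_k = 74/5
k=3  a_k=1  p_k/q_k = 89/6
fundamental: x₁=89, y₁=6  (since 7921 − 220·36 = 1)
(x_2, y_2) = (89·89 + 220·6·6, 89·6 + 6·89) = (15841, 1068)
(x_3, y_3) = (89·15841 + 220·6·1068, 89·1068 + 6·15841) = (2819609, 190098)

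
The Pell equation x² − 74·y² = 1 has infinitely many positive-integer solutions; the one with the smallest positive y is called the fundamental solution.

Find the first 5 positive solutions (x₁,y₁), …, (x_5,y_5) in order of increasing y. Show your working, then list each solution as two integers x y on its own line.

3699 430
27365201 3181140
202447753299 23534073290
1497708451540801 174105071018280
11080046922051092499 1288029291859162150

√74 → a₀=8, period (1,1,1,1,16); ℓ=5 odd so k=9
a_0=8:  p_0=8·1+0=8,  q_0=8·0+1=1
a_1=1:  p_1=1·8+1=9,  q_1=1·1+0=1
…
a_5=16:  p_5=16·43+26=714,  q_5=16·5+3=83
a_6=1:  p_6=1·714+43=757,  q_6=1·83+5=88
a_7=1:  p_7=1·757+714=1471,  q_7=1·88+83=171
a_8=1:  p_8=1·1471+757=2228,  q_8=1·171+88=259
a_9=1:  p_9=1·2228+1471=3699,  q_9=1·259+171=430
→ (3699, 430).  Check: 3699²=13682601, 74·430²=13682600, difference 1.
n=2: (3699,430)∘(3699,430) = (3699·3699+74·430·430, 3699·430+430·3699) = (27365201,3181140)
n=3: (27365201,3181140)∘(3699,430) = (3699·27365201+74·430·3181140, 3699·3181140+430·27365201) = (202447753299,23534073290)
n=4: (202447753299,23534073290)∘(3699,430) = (3699·202447753299+74·430·23534073290, 3699·23534073290+430·202447753299) = (1497708451540801,174105071018280)
n=5: (1497708451540801,174105071018280)∘(3699,430) = (3699·1497708451540801+74·430·174105071018280, 3699·174105071018280+430·1497708451540801) = (11080046922051092499,1288029291859162150)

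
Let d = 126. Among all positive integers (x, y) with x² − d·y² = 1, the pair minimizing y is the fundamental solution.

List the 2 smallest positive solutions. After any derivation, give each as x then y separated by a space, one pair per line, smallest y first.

[11; 4,2,4,22] for √126; ℓ=4 ⇒ convergent index 3
k=0  a_k=11  p_k/q_k = 11/1
…
k=2  a_k=2  p_k/q_k = 101/9
k=3  a_k=4  p_k/q_k = 449/40
→ (449, 40).  Check: 449²=201601, 126·40²=201600, difference 1.
n=2: (449,40)∘(449,40) = (449·449+126·40·40, 449·40+40·449) = (403201,35920)

449 40
403201 35920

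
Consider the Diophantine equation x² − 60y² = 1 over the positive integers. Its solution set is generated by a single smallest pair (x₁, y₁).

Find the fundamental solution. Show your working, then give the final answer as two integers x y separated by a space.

31 4

d=60: √d = [7; 1,2,1,14] (ℓ=4, even), read p_3/q_3
k=0  a_k=7  p_k/q_k = 7/1
k=1  a_k=1  p_k/q_k = 8/1
k=2  a_k=2  p_k/q_k = 23/3
k=3  a_k=1  p_k/q_k = 31/4
→ (31, 4).  Check: 31²=961, 60·4²=960, difference 1.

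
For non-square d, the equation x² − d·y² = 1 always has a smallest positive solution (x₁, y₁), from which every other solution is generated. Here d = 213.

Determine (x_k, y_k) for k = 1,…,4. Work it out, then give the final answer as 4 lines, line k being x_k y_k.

√213 → a₀=14, period (1,1,2,6,1,8,1,6,2,1,1,28); ℓ=12 even so k=11
i=0: a=14 ⇒ p=14, q=1
…
i=9: a=2 ⇒ p=78825, q=5401
i=10: a=1 ⇒ p=115574, q=7919
i=11: a=1 ⇒ p=194399, q=13320
fundamental: x₁=194399, y₁=13320  (since 37790971201 − 213·177422400 = 1)
k=2:  x_2 = 194399·194399+213·13320·13320 = 75581942401,  y_2 = 194399·13320+13320·194399 = 5178789360
k=3:  x_3 = 194399·75581942401+213·13320·5178789360 = 29386108041429599,  y_3 = 194399·5178789360+13320·75581942401 = 2013502945575960
k=4:  x_4 = 194399·29386108041429599+213·13320·2013502945575960 = 11425260034216163289601,  y_4 = 194399·2013502945575960+13320·29386108041429599 = 782845918228863306720

194399 13320
75581942401 5178789360
29386108041429599 2013502945575960
11425260034216163289601 782845918228863306720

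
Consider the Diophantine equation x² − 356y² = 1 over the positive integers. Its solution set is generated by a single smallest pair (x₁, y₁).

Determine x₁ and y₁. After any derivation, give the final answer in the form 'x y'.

500001 26500

√356 = [18; 1,6,1,1,2,…,6,1,36, …], period ℓ=14 (even) → k=13
i=0: a=18 ⇒ p=18, q=1
…
i=5: a=2 ⇒ p=717, q=38
…
i=8: a=1 ⇒ p=9717, q=515
…
i=12: a=6 ⇒ p=433982, q=23001
i=13: a=1 ⇒ p=500001, q=26500
fundamental: x₁=500001, y₁=26500  (since 250001000001 − 356·702250000 = 1)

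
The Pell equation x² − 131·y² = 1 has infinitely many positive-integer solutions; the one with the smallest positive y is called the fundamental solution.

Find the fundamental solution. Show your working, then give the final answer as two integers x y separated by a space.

[11; 2,4,11,4,2,22] for √131; ℓ=6 ⇒ convergent index 5
i=0: a=11 ⇒ p=11, q=1
i=1: a=2 ⇒ p=23, q=2
i=2: a=4 ⇒ p=103, q=9
…
i=4: a=4 ⇒ p=4727, q=413
i=5: a=2 ⇒ p=10610, q=927
fundamental: x₁=10610, y₁=927  (since 112572100 − 131·859329 = 1)

10610 927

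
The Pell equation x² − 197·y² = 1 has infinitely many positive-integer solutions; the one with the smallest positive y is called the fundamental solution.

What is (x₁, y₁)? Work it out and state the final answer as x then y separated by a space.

393 28

√197 = [14; 28, …], period ℓ=1 (odd) → k=1
k=0  a_k=14  p_k/q_k = 14/1
k=1  a_k=28  p_k/q_k = 393/28
fundamental: x₁=393, y₁=28  (since 154449 − 197·784 = 1)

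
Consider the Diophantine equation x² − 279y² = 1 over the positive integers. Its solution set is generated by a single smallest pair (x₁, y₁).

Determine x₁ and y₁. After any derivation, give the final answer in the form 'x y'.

[16; 1,2,2,1,2,2,1,32] for √279; ℓ=8 ⇒ convergent index 7
i=0: a=16 ⇒ p=16, q=1
…
i=2: a=2 ⇒ p=50, q=3
i=3: a=2 ⇒ p=117, q=7
…
i=6: a=2 ⇒ p=1069, q=64
i=7: a=1 ⇒ p=1520, q=91
(x₁, y₁) = (1520, 91);  1520² − 279·91² = 1 ✓

1520 91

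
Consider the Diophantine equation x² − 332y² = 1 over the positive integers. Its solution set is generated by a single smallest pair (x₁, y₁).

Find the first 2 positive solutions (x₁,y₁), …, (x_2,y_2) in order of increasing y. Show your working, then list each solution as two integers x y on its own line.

√332 → a₀=18, period (4,1,1,8,1,1,4,36); ℓ=8 even so k=7
a_0=18:  p_0=18·1+0=18,  q_0=18·0+1=1
a_1=4:  p_1=4·18+1=73,  q_1=4·1+0=4
…
a_3=1:  p_3=1·91+73=164,  q_3=1·5+4=9
a_4=8:  p_4=8·164+91=1403,  q_4=8·9+5=77
…
a_6=1:  p_6=1·1567+1403=2970,  q_6=1·86+77=163
a_7=4:  p_7=4·2970+1567=13447,  q_7=4·163+86=738
fundamental: x₁=13447, y₁=738  (since 180821809 − 332·544644 = 1)
n=2: (13447,738)∘(13447,738) = (13447·13447+332·738·738, 13447·738+738·13447) = (361643617,19847772)

13447 738
361643617 19847772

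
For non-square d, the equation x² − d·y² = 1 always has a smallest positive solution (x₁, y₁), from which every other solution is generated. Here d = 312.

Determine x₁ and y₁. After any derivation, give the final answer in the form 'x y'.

53 3

d=312: √d = [17; 1,1,1,34] (ℓ=4, even), read p_3/q_3
step 0: (17, 1)  from 17·(1,0) + (0,1)
…
step 2: (35, 2)  from 1·(18,1) + (17,1)
step 3: (53, 3)  from 1·(35,2) + (18,1)
→ (53, 3).  Check: 53²=2809, 312·3²=2808, difference 1.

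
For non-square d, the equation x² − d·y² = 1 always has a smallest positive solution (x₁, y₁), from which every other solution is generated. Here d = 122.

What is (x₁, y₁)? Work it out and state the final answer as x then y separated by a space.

√122 → a₀=11, period (22); ℓ=1 odd so k=1
a_0=11:  p_0=11·1+0=11,  q_0=11·0+1=1
a_1=22:  p_1=22·11+1=243,  q_1=22·1+0=22
→ (243, 22).  Check: 243²=59049, 122·22²=59048, difference 1.

243 22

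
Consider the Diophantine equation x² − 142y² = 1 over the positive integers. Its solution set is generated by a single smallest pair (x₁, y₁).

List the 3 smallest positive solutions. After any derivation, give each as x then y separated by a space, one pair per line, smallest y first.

143 12
40897 3432
11696399 981540

√142 = [11; 1,10,1,22, …], period ℓ=4 (even) → k=3
i=0: a=11 ⇒ p=11, q=1
i=1: a=1 ⇒ p=12, q=1
i=2: a=10 ⇒ p=131, q=11
i=3: a=1 ⇒ p=143, q=12
(x₁, y₁) = (143, 12);  143² − 142·12² = 1 ✓
k=2:  x_2 = 143·143+142·12·12 = 40897,  y_2 = 143·12+12·143 = 3432
k=3:  x_3 = 143·40897+142·12·3432 = 11696399,  y_3 = 143·3432+12·40897 = 981540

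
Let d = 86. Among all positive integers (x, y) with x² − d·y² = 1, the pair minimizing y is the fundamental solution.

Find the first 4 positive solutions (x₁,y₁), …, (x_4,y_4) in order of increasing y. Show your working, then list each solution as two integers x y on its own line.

10405 1122
216528049 23348820
4505948689285 485888943078
93768792007492801 10111348882104360

d=86: √d = [9; 3,1,1,1,8,1,1,1,3,18] (ℓ=10, even), read p_9/q_9
i=0: a=9 ⇒ p=9, q=1
i=1: a=3 ⇒ p=28, q=3
…
i=3: a=1 ⇒ p=65, q=7
i=4: a=1 ⇒ p=102, q=11
i=5: a=8 ⇒ p=881, q=95
…
i=7: a=1 ⇒ p=1864, q=201
i=8: a=1 ⇒ p=2847, q=307
i=9: a=3 ⇒ p=10405, q=1122
fundamental: x₁=10405, y₁=1122  (since 108264025 − 86·1258884 = 1)
k=2:  x_2 = 10405·10405+86·1122·1122 = 216528049,  y_2 = 10405·1122+1122·10405 = 23348820
k=3:  x_3 = 10405·216528049+86·1122·23348820 = 4505948689285,  y_3 = 10405·23348820+1122·216528049 = 485888943078
k=4:  x_4 = 10405·4505948689285+86·1122·485888943078 = 93768792007492801,  y_4 = 10405·485888943078+1122·4505948689285 = 10111348882104360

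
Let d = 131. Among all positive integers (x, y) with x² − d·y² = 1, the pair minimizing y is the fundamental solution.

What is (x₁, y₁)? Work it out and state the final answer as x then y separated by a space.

√131 = [11; 2,4,11,4,2,22, …], period ℓ=6 (even) → k=5
i=0: a=11 ⇒ p=11, q=1
…
i=3: a=11 ⇒ p=1156, q=101
i=4: a=4 ⇒ p=4727, q=413
i=5: a=2 ⇒ p=10610, q=927
fundamental: x₁=10610, y₁=927  (since 112572100 − 131·859329 = 1)

10610 927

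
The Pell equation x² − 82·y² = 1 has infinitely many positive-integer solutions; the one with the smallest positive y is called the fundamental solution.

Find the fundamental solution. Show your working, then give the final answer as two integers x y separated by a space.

163 18

√82 = [9; 18, …], period ℓ=1 (odd) → k=1
a_0=9:  p_0=9·1+0=9,  q_0=9·0+1=1
a_1=18:  p_1=18·9+1=163,  q_1=18·1+0=18
→ (163, 18).  Check: 163²=26569, 82·18²=26568, difference 1.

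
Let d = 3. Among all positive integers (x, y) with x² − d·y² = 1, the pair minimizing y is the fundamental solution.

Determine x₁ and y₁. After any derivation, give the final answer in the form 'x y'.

2 1

√3 = [1; 1,2, …], period ℓ=2 (even) → k=1
k=0  a_k=1  p_k/q_k = 1/1
k=1  a_k=1  p_k/q_k = 2/1
→ (2, 1).  Check: 2²=4, 3·1²=3, difference 1.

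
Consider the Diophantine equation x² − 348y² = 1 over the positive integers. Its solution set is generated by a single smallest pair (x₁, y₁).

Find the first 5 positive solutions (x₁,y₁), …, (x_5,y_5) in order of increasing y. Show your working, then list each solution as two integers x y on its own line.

1567 84
4910977 263256
15391000351 825044220
48235390189057 2585688322224
151169697461504287 8103546376805796

√348 → a₀=18, period (1,1,1,8,1,1,1,36); ℓ=8 even so k=7
i=0: a=18 ⇒ p=18, q=1
…
i=4: a=8 ⇒ p=485, q=26
…
i=6: a=1 ⇒ p=1026, q=55
i=7: a=1 ⇒ p=1567, q=84
fundamental: x₁=1567, y₁=84  (since 2455489 − 348·7056 = 1)
(x_2, y_2) = (1567·1567 + 348·84·84, 1567·84 + 84·1567) = (4910977, 263256)
(x_3, y_3) = (1567·4910977 + 348·84·263256, 1567·263256 + 84·4910977) = (15391000351, 825044220)
(x_4, y_4) = (1567·15391000351 + 348·84·825044220, 1567·825044220 + 84·15391000351) = (48235390189057, 2585688322224)
(x_5, y_5) = (1567·48235390189057 + 348·84·2585688322224, 1567·2585688322224 + 84·48235390189057) = (151169697461504287, 8103546376805796)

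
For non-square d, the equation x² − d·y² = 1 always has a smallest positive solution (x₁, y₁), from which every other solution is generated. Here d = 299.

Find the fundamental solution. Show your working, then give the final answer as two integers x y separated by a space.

415 24

d=299: √d = [17; 3,2,3,34] (ℓ=4, even), read p_3/q_3
i=0: a=17 ⇒ p=17, q=1
…
i=2: a=2 ⇒ p=121, q=7
i=3: a=3 ⇒ p=415, q=24
→ (415, 24).  Check: 415²=172225, 299·24²=172224, difference 1.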